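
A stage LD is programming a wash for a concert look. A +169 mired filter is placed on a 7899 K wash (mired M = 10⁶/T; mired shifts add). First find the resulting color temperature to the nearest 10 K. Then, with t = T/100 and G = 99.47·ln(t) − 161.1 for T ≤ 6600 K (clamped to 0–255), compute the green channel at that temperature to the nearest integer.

M_in = 10⁶/7899 = 126.60; M_out = 126.60 + (+169) = 295.60.
T_out = 10⁶/295.60 = 3383.0 K → 3380 K; t = 33.8.
G = 99.47·ln 33.8 − 161.1 = 99.47·3.5205 − 161.1 = 189.080.
Rounded: 189.

189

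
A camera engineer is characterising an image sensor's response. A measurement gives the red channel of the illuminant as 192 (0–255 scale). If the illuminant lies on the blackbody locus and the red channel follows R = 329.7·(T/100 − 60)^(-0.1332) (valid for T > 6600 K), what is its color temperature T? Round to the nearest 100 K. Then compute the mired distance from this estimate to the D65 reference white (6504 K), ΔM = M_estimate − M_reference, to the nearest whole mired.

-69 mireds

(t − 60)^(-0.1332) = 192/329.7 = 0.58235.
t − 60 = 0.58235^(1/-0.1332) = 0.58235^(-7.508) = 57.929, so t = 117.929.
T = 100·t = 11793 K → 11800 K to the nearest 100 K.
M_estimate = 10⁶/11800 = 84.75; M_reference = 10⁶/6504 = 153.75.
ΔM = 84.75 − 153.75 = -69.01 → -69 mireds.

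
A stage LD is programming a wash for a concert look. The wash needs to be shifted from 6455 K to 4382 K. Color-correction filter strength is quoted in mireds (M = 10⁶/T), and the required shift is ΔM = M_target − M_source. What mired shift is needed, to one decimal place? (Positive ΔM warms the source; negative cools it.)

M_source = 10⁶/6455 = 154.919; M_target = 10⁶/4382 = 228.206.
ΔM = 228.206 − 154.919 = 73.288 → +73.3 mireds, a warming shift.

+73.3 mireds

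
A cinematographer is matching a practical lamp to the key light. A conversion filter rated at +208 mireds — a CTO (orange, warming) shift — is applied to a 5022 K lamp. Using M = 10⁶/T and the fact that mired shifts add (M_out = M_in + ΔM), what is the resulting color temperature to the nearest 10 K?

M_in = 10⁶/5022 = 199.12 mireds.
M_out = 199.12 + (+208) = 407.12 mireds.
T_out = 10⁶/407.12 = 2456.3 K → 2460 K.

2460 K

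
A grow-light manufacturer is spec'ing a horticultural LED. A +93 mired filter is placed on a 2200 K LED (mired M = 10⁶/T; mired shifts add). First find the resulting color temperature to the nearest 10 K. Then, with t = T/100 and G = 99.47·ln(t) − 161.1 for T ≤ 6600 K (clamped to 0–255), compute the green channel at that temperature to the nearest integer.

M_in = 10⁶/2200 = 454.55; M_out = 454.55 + (+93) = 547.55.
T_out = 10⁶/547.55 = 1826.3 K → 1830 K; t = 18.3.
G = 99.47·ln 18.3 − 161.1 = 99.47·2.9069 − 161.1 = 128.049.
Rounded: 128.

128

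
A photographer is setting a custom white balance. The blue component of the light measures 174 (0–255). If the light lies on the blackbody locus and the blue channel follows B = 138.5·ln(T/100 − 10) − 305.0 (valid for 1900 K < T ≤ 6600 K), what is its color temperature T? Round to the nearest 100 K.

ln(t − 10) = (174 + 305.0) / 138.5 = 3.4585.
t − 10 = e^3.4585 = 31.769, so t = 41.769.
T = 100·t = 4177 K → 4200 K to the nearest 100 K.

4200 K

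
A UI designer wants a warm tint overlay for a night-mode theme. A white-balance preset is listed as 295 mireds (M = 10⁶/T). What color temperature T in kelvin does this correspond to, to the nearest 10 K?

T = 10⁶ / 295 = 3389.83 K → 3390 K.

3390 K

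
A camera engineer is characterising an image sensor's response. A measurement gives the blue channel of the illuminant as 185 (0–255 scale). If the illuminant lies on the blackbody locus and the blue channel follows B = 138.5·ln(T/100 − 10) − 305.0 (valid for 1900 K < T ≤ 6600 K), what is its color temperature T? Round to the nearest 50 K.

4450 K

ln(t − 10) = (185 + 305.0) / 138.5 = 3.5379.
t − 10 = e^3.5379 = 34.395, so t = 44.395.
T = 100·t = 4439 K → 4450 K to the nearest 50 K.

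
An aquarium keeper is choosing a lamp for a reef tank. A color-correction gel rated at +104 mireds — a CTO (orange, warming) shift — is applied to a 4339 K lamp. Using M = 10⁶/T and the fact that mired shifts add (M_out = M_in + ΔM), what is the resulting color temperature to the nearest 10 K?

2990 K

M_in = 10⁶/4339 = 230.47 mireds.
M_out = 230.47 + (+104) = 334.47 mireds.
T_out = 10⁶/334.47 = 2989.8 K → 2990 K.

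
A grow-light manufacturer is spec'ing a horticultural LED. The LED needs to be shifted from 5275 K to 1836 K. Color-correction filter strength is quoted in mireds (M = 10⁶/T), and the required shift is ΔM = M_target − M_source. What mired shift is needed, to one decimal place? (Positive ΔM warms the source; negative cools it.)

M_source = 10⁶/5275 = 189.573; M_target = 10⁶/1836 = 544.662.
ΔM = 544.662 − 189.573 = 355.089 → +355.1 mireds, a warming shift.

+355.1 mireds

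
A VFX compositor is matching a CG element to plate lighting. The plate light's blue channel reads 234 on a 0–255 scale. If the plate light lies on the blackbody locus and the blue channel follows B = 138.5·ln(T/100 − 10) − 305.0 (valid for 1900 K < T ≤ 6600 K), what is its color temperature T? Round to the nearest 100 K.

ln(t − 10) = (234 + 305.0) / 138.5 = 3.8917.
t − 10 = e^3.8917 = 48.994, so t = 58.994.
T = 100·t = 5899 K → 5900 K to the nearest 100 K.

5900 K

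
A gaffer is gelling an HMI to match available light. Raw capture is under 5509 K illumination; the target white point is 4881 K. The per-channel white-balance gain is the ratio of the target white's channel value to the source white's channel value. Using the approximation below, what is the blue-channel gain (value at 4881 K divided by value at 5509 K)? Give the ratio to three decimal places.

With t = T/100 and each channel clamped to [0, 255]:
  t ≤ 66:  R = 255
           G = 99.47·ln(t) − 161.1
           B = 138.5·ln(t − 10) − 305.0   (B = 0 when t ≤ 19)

At 5509 K (t = 55.09):
  B = 138.5·ln(55.09 − 10) − 305.0 = 138.5·ln 45.09 − 305.0 = 138.5·3.8087 − 305.0 = 222.499.
At 4881 K (t = 48.81):
  B = 138.5·ln(48.81 − 10) − 305.0 = 138.5·ln 38.81 − 305.0 = 138.5·3.6587 − 305.0 = 201.727.
Gain = 201.727 / 222.499 = 0.9066 → 0.907.

0.907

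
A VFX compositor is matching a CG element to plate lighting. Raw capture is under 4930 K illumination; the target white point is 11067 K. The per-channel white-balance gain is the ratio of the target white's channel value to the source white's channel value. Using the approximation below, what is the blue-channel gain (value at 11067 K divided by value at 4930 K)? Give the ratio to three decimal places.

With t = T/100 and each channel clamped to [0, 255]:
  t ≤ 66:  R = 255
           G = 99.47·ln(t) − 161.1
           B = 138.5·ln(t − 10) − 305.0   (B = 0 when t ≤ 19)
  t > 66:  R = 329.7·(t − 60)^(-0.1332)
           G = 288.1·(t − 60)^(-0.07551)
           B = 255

At 4930 K (t = 49.3):
  B = 138.5·ln(49.3 − 10) − 305.0 = 138.5·ln 39.3 − 305.0 = 138.5·3.6712 − 305.0 = 203.465.
At 11067 K (t = 110.67):
  B = 255 by definition for t > 66.
Gain = 255.000 / 203.465 = 1.2533 → 1.253.

1.253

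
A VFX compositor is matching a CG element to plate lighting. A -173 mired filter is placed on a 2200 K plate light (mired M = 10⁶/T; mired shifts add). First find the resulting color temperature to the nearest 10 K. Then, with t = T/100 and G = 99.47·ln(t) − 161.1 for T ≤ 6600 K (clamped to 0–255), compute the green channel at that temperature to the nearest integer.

M_in = 10⁶/2200 = 454.55; M_out = 454.55 + (-173) = 281.55.
T_out = 10⁶/281.55 = 3551.8 K → 3550 K; t = 35.5.
G = 99.47·ln 35.5 − 161.1 = 99.47·3.5695 − 161.1 = 193.961.
Rounded: 194.

194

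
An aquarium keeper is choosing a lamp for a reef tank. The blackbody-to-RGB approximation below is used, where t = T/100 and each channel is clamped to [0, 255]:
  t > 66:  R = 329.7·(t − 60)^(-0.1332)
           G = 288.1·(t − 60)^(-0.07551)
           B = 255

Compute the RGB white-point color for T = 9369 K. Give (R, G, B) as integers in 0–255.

(206, 221, 255)

t = 9369/100 = 93.69; the t > 66 branch applies.
R = 329.7·(93.69 − 60)^(-0.1332) = 329.7·33.69^(-0.1332) = 329.7·0.62595 = 206.374.
G = 288.1·(93.69 − 60)^(-0.07551) = 288.1·33.69^(-0.07551) = 288.1·0.76676 = 220.903.
B = 255 by definition for t > 66.
Rounded: (206, 221, 255).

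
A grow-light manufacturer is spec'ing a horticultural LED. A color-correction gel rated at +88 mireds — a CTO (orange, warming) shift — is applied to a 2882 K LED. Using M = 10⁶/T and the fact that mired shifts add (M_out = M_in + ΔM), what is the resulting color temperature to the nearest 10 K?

M_in = 10⁶/2882 = 346.98 mireds.
M_out = 346.98 + (+88) = 434.98 mireds.
T_out = 10⁶/434.98 = 2298.9 K → 2300 K.

2300 K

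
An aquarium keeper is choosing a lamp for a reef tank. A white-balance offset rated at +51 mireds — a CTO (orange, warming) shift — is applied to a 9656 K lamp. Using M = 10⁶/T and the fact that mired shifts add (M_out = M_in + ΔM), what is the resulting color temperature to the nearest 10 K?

6470 K

M_in = 10⁶/9656 = 103.56 mireds.
M_out = 103.56 + (+51) = 154.56 mireds.
T_out = 10⁶/154.56 = 6469.9 K → 6470 K.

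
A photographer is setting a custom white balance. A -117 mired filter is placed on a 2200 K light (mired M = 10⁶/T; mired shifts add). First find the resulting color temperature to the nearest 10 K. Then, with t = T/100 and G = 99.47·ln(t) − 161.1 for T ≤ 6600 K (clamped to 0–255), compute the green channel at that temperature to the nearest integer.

M_in = 10⁶/2200 = 454.55; M_out = 454.55 + (-117) = 337.55.
T_out = 10⁶/337.55 = 2962.6 K → 2960 K; t = 29.6.
G = 99.47·ln 29.6 − 161.1 = 99.47·3.3878 − 161.1 = 175.882.
Rounded: 176.

176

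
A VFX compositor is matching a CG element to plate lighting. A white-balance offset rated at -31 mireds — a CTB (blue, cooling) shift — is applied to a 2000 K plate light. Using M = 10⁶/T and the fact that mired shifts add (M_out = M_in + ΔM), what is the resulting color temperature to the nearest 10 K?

M_in = 10⁶/2000 = 500.00 mireds.
M_out = 500.00 + (-31) = 469.00 mireds.
T_out = 10⁶/469.00 = 2132.2 K → 2130 K.

2130 K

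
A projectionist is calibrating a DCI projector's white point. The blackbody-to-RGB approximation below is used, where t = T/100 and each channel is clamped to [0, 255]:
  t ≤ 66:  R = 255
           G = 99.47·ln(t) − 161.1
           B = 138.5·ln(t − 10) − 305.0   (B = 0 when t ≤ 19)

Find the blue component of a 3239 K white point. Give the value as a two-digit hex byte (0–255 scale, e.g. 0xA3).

0x7E

t = 3239/100 = 32.39; the t ≤ 66 branch applies.
B = 138.5·ln(32.39 − 10) − 305.0 = 138.5·ln 22.39 − 305.0 = 138.5·3.1086 − 305.0 = 125.543.
Rounded: 126; in hex, 0x7E.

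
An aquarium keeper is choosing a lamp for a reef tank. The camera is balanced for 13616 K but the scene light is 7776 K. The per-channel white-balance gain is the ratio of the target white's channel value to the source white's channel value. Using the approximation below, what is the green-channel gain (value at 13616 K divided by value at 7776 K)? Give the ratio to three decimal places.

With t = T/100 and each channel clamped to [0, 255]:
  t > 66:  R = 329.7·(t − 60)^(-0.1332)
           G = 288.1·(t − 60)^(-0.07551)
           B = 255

0.896

At 7776 K (t = 77.76):
  G = 288.1·(77.76 − 60)^(-0.07551) = 288.1·17.76^(-0.07551) = 288.1·0.80474 = 231.845.
At 13616 K (t = 136.16):
  G = 288.1·(136.16 − 60)^(-0.07551) = 288.1·76.16^(-0.07551) = 288.1·0.72096 = 207.708.
Gain = 207.708 / 231.845 = 0.8959 → 0.896.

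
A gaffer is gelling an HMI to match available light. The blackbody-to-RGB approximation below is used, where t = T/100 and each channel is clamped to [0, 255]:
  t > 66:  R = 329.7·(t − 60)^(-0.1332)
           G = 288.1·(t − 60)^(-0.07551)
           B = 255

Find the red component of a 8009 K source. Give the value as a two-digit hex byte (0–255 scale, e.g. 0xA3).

t = 8009/100 = 80.09; the t > 66 branch applies.
R = 329.7·(80.09 − 60)^(-0.1332) = 329.7·20.09^(-0.1332) = 329.7·0.67057 = 221.086.
Rounded: 221; in hex, 0xDD.

0xDD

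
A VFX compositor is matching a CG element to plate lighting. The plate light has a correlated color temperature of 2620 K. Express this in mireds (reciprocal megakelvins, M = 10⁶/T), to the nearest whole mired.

M = 10⁶ / 2620 = 381.679 → 382 mireds.

382 mireds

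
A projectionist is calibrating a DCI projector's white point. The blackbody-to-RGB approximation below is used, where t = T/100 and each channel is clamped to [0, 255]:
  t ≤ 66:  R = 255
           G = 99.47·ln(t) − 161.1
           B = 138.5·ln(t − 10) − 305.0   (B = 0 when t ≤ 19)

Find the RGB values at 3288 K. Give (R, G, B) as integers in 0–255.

t = 3288/100 = 32.88; the t ≤ 66 branch applies.
R = 255 by definition for t ≤ 66.
G = 99.47·ln 32.88 − 161.1 = 99.47·3.4929 − 161.1 = 186.335.
B = 138.5·ln(32.88 − 10) − 305.0 = 138.5·ln 22.88 − 305.0 = 138.5·3.1303 − 305.0 = 128.541.
Rounded: (255, 186, 129).

(255, 186, 129)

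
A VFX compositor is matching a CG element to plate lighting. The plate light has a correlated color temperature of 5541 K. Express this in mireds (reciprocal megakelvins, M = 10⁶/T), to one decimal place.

180.5 mireds

M = 10⁶ / 5541 = 180.473 → 180.5 mireds.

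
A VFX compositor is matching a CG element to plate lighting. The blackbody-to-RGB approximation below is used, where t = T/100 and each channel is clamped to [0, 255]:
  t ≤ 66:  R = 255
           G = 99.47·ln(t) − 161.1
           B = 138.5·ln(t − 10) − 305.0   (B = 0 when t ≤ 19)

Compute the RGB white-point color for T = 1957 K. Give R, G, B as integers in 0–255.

t = 1957/100 = 19.57; the t ≤ 66 branch applies.
R = 255 by definition for t ≤ 66.
G = 99.47·ln 19.57 − 161.1 = 99.47·2.9740 − 161.1 = 134.724.
B = 138.5·ln(19.57 − 10) − 305.0 = 138.5·ln 9.57 − 305.0 = 138.5·2.2586 − 305.0 = 7.821.
Rounded: (255, 135, 8).

R=255, G=135, B=8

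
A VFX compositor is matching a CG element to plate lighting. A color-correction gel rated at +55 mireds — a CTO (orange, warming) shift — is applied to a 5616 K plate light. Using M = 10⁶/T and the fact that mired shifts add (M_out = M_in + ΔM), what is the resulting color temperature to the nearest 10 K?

M_in = 10⁶/5616 = 178.06 mireds.
M_out = 178.06 + (+55) = 233.06 mireds.
T_out = 10⁶/233.06 = 4290.7 K → 4290 K.

4290 K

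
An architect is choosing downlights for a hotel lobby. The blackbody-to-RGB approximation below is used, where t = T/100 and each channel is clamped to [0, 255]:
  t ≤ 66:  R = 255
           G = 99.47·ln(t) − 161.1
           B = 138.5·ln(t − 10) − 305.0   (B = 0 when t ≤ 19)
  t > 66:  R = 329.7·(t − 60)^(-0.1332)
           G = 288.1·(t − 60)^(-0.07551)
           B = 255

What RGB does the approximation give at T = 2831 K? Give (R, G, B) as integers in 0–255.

t = 2831/100 = 28.31; the t ≤ 66 branch applies.
R = 255 by definition for t ≤ 66.
G = 99.47·ln 28.31 − 161.1 = 99.47·3.3432 − 161.1 = 171.450.
B = 138.5·ln(28.31 − 10) − 305.0 = 138.5·ln 18.31 − 305.0 = 138.5·2.9074 − 305.0 = 97.681.
Rounded: (255, 171, 98).

(255, 171, 98)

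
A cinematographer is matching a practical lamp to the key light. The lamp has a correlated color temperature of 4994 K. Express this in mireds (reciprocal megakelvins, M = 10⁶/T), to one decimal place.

200.2 mireds

M = 10⁶ / 4994 = 200.240 → 200.2 mireds.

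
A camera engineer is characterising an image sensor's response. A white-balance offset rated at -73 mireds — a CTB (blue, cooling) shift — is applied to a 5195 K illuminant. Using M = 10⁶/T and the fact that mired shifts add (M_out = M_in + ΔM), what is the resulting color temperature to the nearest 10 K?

M_in = 10⁶/5195 = 192.49 mireds.
M_out = 192.49 + (-73) = 119.49 mireds.
T_out = 10⁶/119.49 = 8368.7 K → 8370 K.

8370 K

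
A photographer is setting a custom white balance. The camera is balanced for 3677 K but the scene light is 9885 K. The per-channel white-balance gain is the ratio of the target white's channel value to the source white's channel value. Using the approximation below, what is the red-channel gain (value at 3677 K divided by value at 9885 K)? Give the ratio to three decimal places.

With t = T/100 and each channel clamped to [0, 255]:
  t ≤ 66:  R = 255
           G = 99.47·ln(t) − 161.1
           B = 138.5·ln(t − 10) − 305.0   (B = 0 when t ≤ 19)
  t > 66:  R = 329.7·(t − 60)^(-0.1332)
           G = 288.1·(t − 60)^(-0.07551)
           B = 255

1.259

At 9885 K (t = 98.85):
  R = 329.7·(98.85 − 60)^(-0.1332) = 329.7·38.85^(-0.1332) = 329.7·0.61418 = 202.494.
At 3677 K (t = 36.77):
  R = 255 by definition for t ≤ 66.
Gain = 255.000 / 202.494 = 1.2593 → 1.259.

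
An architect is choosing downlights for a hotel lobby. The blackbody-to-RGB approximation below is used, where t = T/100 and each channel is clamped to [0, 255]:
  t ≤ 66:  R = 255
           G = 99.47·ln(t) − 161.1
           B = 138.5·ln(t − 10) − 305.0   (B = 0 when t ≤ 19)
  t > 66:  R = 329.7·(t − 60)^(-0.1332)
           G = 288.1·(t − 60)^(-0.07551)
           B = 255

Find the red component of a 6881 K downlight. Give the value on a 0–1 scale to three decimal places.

t = 6881/100 = 68.81; the t > 66 branch applies.
R = 329.7·(68.81 − 60)^(-0.1332) = 329.7·8.81^(-0.1332) = 329.7·0.74839 = 246.745.
On a 0–1 scale: 246.745/255 = 0.9676 → 0.968.

0.968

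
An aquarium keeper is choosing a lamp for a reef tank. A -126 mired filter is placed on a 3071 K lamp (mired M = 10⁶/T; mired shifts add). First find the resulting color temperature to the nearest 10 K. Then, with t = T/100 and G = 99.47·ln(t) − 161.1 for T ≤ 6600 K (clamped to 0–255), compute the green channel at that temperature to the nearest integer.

M_in = 10⁶/3071 = 325.63; M_out = 325.63 + (-126) = 199.63.
T_out = 10⁶/199.63 = 5009.3 K → 5010 K; t = 50.1.
G = 99.47·ln 50.1 − 161.1 = 99.47·3.9140 − 161.1 = 228.228.
Rounded: 228.

228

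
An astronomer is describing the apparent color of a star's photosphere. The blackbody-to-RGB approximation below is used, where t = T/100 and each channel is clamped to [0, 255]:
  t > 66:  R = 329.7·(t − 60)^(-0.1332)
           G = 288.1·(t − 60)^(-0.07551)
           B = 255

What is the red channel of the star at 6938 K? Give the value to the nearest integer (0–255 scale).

t = 6938/100 = 69.38; the t > 66 branch applies.
R = 329.7·(69.38 − 60)^(-0.1332) = 329.7·9.38^(-0.1332) = 329.7·0.74217 = 244.693.
Rounded: 245.

245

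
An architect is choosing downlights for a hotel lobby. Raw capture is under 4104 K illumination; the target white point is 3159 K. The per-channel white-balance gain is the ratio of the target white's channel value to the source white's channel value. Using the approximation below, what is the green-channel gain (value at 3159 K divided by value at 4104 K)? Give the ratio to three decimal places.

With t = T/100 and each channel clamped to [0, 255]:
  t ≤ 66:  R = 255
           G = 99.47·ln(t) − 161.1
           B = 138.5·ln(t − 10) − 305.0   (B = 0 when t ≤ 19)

0.875

At 4104 K (t = 41.04):
  G = 99.47·ln 41.04 − 161.1 = 99.47·3.7145 − 161.1 = 208.386.
At 3159 K (t = 31.59):
  G = 99.47·ln 31.59 − 161.1 = 99.47·3.4528 − 161.1 = 182.354.
Gain = 182.354 / 208.386 = 0.8751 → 0.875.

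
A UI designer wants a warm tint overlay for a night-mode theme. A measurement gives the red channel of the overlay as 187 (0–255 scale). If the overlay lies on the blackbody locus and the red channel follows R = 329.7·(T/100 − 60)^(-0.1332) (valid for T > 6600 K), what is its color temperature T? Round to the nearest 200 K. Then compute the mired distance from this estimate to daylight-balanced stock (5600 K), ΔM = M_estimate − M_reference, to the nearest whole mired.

(t − 60)^(-0.1332) = 187/329.7 = 0.56718.
t − 60 = 0.56718^(1/-0.1332) = 0.56718^(-7.508) = 70.620, so t = 130.620.
T = 100·t = 13062 K → 13000 K to the nearest 200 K.
M_estimate = 10⁶/13000 = 76.92; M_reference = 10⁶/5600 = 178.57.
ΔM = 76.92 − 178.57 = -101.65 → -102 mireds.

-102 mireds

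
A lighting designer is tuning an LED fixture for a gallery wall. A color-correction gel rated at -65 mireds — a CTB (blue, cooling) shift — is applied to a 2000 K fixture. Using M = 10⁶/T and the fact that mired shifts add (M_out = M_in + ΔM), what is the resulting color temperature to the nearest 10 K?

M_in = 10⁶/2000 = 500.00 mireds.
M_out = 500.00 + (-65) = 435.00 mireds.
T_out = 10⁶/435.00 = 2298.9 K → 2300 K.

2300 K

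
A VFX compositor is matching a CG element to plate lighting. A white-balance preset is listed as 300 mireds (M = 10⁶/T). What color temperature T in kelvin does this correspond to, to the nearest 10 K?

3330 K

T = 10⁶ / 300 = 3333.33 K → 3330 K.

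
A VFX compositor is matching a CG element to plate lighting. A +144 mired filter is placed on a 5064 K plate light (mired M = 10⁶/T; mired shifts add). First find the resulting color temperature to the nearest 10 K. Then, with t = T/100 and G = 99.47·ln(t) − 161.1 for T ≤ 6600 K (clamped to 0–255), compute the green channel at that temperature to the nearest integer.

M_in = 10⁶/5064 = 197.47; M_out = 197.47 + (+144) = 341.47.
T_out = 10⁶/341.47 = 2928.5 K → 2930 K; t = 29.3.
G = 99.47·ln 29.3 − 161.1 = 99.47·3.3776 − 161.1 = 174.869.
Rounded: 175.

175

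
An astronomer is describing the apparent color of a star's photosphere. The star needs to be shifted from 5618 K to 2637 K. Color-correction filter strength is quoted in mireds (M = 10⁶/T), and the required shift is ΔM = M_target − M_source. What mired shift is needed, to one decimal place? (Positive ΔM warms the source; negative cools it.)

+201.2 mireds

M_source = 10⁶/5618 = 177.999; M_target = 10⁶/2637 = 379.219.
ΔM = 379.219 − 177.999 = 201.220 → +201.2 mireds, a warming shift.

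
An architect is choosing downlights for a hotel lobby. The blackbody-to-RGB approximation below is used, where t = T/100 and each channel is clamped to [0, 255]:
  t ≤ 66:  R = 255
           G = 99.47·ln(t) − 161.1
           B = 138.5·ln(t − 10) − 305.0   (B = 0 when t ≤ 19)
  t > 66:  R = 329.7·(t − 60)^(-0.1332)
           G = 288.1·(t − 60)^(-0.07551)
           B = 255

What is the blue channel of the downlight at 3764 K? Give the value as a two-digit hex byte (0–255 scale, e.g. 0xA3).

t = 3764/100 = 37.64; the t ≤ 66 branch applies.
B = 138.5·ln(37.64 − 10) − 305.0 = 138.5·ln 27.64 − 305.0 = 138.5·3.3193 − 305.0 = 154.718.
Rounded: 155; in hex, 0x9B.

0x9B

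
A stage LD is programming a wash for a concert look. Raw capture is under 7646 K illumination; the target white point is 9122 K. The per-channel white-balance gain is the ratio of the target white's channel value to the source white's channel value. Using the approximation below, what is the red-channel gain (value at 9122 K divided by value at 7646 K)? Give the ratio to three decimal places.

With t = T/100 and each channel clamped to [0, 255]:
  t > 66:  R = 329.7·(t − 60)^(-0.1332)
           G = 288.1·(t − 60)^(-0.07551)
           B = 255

0.918

At 7646 K (t = 76.46):
  R = 329.7·(76.46 − 60)^(-0.1332) = 329.7·16.46^(-0.1332) = 329.7·0.68861 = 227.034.
At 9122 K (t = 91.22):
  R = 329.7·(91.22 − 60)^(-0.1332) = 329.7·31.22^(-0.1332) = 329.7·0.63233 = 208.478.
Gain = 208.478 / 227.034 = 0.9183 → 0.918.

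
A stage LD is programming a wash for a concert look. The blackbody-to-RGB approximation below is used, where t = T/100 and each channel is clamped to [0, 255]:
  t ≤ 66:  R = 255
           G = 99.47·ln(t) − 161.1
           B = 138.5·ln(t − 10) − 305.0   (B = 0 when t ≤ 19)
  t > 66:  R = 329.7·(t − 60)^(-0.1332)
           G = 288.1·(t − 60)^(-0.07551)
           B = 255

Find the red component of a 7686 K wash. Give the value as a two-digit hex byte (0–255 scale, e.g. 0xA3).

t = 7686/100 = 76.86; the t > 66 branch applies.
R = 329.7·(76.86 − 60)^(-0.1332) = 329.7·16.86^(-0.1332) = 329.7·0.68641 = 226.309.
Rounded: 226; in hex, 0xE2.

0xE2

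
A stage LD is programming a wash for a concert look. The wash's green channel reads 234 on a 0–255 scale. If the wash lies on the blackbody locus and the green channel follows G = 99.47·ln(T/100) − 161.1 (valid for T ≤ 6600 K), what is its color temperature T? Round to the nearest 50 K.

5300 K

ln t = (234 + 161.1) / 99.47 = 3.9721.
t = e^3.9721 = 53.093.
T = 100·t = 5309 K → 5300 K to the nearest 50 K.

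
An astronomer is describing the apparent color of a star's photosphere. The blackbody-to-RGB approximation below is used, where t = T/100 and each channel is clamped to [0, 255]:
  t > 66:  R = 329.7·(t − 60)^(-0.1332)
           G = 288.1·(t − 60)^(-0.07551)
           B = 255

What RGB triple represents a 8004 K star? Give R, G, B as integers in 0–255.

t = 8004/100 = 80.04; the t > 66 branch applies.
R = 329.7·(80.04 − 60)^(-0.1332) = 329.7·20.04^(-0.1332) = 329.7·0.67079 = 221.160.
G = 288.1·(80.04 − 60)^(-0.07551) = 288.1·20.04^(-0.07551) = 288.1·0.79743 = 229.740.
B = 255 by definition for t > 66.
Rounded: (221, 230, 255).

R=221, G=230, B=255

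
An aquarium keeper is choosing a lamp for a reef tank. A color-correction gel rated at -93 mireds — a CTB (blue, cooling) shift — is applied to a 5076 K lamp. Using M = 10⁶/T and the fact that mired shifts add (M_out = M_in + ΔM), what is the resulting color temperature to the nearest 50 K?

M_in = 10⁶/5076 = 197.01 mireds.
M_out = 197.01 + (-93) = 104.01 mireds.
T_out = 10⁶/104.01 = 9614.9 K → 9600 K.

9600 K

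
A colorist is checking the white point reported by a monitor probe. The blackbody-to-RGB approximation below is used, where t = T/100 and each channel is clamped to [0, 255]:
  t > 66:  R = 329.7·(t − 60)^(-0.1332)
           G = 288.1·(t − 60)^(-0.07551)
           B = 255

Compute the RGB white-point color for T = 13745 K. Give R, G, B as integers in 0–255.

R=185, G=207, B=255

t = 13745/100 = 137.45; the t > 66 branch applies.
R = 329.7·(137.45 − 60)^(-0.1332) = 329.7·77.45^(-0.1332) = 329.7·0.56025 = 184.715.
G = 288.1·(137.45 − 60)^(-0.07551) = 288.1·77.45^(-0.07551) = 288.1·0.72005 = 207.445.
B = 255 by definition for t > 66.
Rounded: (185, 207, 255).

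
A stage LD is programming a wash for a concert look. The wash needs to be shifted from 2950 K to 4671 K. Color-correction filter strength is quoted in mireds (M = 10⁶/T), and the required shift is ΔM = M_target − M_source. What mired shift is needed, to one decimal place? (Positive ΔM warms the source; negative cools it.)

M_source = 10⁶/2950 = 338.983; M_target = 10⁶/4671 = 214.087.
ΔM = 214.087 − 338.983 = -124.896 → -124.9 mireds, a cooling shift.

-124.9 mireds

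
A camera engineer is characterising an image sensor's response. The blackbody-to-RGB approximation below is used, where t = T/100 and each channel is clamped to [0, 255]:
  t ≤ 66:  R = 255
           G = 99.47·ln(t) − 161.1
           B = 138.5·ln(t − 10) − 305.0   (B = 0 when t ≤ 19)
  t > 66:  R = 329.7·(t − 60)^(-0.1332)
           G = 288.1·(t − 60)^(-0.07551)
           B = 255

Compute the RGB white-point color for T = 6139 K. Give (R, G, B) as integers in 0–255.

(255, 248, 241)

t = 6139/100 = 61.39; the t ≤ 66 branch applies.
R = 255 by definition for t ≤ 66.
G = 99.47·ln 61.39 − 161.1 = 99.47·4.1172 − 161.1 = 248.443.
B = 138.5·ln(61.39 − 10) − 305.0 = 138.5·ln 51.39 − 305.0 = 138.5·3.9394 − 305.0 = 240.613.
Rounded: (255, 248, 241).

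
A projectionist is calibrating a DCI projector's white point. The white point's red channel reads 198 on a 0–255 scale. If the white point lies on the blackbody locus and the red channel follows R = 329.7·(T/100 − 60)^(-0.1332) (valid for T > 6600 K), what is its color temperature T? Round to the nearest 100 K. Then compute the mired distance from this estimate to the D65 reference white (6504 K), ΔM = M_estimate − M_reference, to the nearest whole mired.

-59 mireds

(t − 60)^(-0.1332) = 198/329.7 = 0.60055.
t − 60 = 0.60055^(1/-0.1332) = 0.60055^(-7.508) = 45.980, so t = 105.980.
T = 100·t = 10598 K → 10600 K to the nearest 100 K.
M_estimate = 10⁶/10600 = 94.34; M_reference = 10⁶/6504 = 153.75.
ΔM = 94.34 − 153.75 = -59.41 → -59 mireds.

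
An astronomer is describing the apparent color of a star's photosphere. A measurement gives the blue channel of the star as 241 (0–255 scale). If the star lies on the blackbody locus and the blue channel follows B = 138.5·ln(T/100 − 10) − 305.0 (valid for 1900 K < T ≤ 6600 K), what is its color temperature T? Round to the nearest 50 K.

6150 K

ln(t − 10) = (241 + 305.0) / 138.5 = 3.9422.
t − 10 = e^3.9422 = 51.534, so t = 61.534.
T = 100·t = 6153 K → 6150 K to the nearest 50 K.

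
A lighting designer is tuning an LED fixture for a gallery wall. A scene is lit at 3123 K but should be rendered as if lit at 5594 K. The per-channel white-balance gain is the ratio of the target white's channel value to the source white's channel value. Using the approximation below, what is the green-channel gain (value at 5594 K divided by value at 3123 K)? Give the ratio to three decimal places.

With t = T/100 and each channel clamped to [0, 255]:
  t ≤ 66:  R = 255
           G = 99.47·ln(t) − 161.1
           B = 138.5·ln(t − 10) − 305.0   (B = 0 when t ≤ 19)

At 3123 K (t = 31.23):
  G = 99.47·ln 31.23 − 161.1 = 99.47·3.4414 − 161.1 = 181.214.
At 5594 K (t = 55.94):
  G = 99.47·ln 55.94 − 161.1 = 99.47·4.0243 − 161.1 = 239.195.
Gain = 239.195 / 181.214 = 1.3200 → 1.320.

1.320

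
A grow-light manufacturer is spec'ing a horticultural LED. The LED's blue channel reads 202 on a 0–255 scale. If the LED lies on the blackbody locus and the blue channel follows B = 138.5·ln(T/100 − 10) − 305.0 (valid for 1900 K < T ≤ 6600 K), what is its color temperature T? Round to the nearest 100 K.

4900 K

ln(t − 10) = (202 + 305.0) / 138.5 = 3.6606.
t − 10 = e^3.6606 = 38.887, so t = 48.887.
T = 100·t = 4889 K → 4900 K to the nearest 100 K.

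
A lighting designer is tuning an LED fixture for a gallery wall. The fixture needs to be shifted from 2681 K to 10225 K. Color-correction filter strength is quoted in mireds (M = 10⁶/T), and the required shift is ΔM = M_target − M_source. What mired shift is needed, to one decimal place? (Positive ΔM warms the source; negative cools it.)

M_source = 10⁶/2681 = 372.995; M_target = 10⁶/10225 = 97.800.
ΔM = 97.800 − 372.995 = -275.196 → -275.2 mireds, a cooling shift.

-275.2 mireds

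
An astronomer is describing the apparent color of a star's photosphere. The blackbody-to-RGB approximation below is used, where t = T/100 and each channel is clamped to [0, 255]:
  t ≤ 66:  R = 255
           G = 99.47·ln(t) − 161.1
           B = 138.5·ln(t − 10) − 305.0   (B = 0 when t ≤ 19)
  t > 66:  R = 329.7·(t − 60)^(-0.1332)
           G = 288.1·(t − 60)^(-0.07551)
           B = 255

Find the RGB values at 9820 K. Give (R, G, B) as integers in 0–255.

t = 9820/100 = 98.2; the t > 66 branch applies.
R = 329.7·(98.2 − 60)^(-0.1332) = 329.7·38.2^(-0.1332) = 329.7·0.61556 = 202.950.
G = 288.1·(98.2 − 60)^(-0.07551) = 288.1·38.2^(-0.07551) = 288.1·0.75952 = 218.817.
B = 255 by definition for t > 66.
Rounded: (203, 219, 255).

(203, 219, 255)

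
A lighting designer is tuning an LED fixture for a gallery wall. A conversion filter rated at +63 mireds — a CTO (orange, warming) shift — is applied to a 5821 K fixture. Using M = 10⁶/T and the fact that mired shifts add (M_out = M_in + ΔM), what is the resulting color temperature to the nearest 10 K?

M_in = 10⁶/5821 = 171.79 mireds.
M_out = 171.79 + (+63) = 234.79 mireds.
T_out = 10⁶/234.79 = 4259.1 K → 4260 K.

4260 K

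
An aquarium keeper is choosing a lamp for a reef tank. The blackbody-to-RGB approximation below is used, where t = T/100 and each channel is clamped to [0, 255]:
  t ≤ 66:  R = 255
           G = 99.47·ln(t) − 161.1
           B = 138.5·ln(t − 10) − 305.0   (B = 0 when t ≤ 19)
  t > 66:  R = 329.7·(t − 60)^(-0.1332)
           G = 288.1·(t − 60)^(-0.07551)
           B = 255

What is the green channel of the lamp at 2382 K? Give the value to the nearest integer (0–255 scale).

t = 2382/100 = 23.82; the t ≤ 66 branch applies.
G = 99.47·ln 23.82 − 161.1 = 99.47·3.1705 − 161.1 = 154.272.
Rounded: 154.

154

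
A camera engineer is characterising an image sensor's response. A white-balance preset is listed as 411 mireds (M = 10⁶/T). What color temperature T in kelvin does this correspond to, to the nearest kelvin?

T = 10⁶ / 411 = 2433.09 K → 2433 K.

2433 K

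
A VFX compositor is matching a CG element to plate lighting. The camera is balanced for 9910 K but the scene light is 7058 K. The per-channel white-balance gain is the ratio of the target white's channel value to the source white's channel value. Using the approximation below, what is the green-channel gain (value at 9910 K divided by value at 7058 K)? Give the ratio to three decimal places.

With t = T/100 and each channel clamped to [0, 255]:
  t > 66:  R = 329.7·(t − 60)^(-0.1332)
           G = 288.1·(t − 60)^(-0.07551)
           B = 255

0.906

At 7058 K (t = 70.58):
  G = 288.1·(70.58 − 60)^(-0.07551) = 288.1·10.58^(-0.07551) = 288.1·0.83684 = 241.093.
At 9910 K (t = 99.1):
  G = 288.1·(99.1 − 60)^(-0.07551) = 288.1·39.1^(-0.07551) = 288.1·0.75818 = 218.433.
Gain = 218.433 / 241.093 = 0.9060 → 0.906.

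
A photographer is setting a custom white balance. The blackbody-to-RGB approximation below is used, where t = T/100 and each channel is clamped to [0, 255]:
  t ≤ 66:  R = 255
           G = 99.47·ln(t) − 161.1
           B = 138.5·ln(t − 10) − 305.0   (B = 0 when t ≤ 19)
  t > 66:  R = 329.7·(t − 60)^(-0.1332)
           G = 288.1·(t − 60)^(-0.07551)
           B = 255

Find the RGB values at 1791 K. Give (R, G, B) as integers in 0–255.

t = 1791/100 = 17.91; the t ≤ 66 branch applies.
R = 255 by definition for t ≤ 66.
G = 99.47·ln 17.91 − 161.1 = 99.47·2.8854 − 161.1 = 125.907.
t = 17.91 ≤ 19, so B = 0.
Rounded: (255, 126, 0).

(255, 126, 0)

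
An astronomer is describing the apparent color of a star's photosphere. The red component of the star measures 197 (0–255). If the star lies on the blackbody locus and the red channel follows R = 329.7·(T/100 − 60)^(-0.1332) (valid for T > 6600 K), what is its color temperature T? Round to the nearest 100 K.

10800 K

(t − 60)^(-0.1332) = 197/329.7 = 0.59751.
t − 60 = 0.59751^(1/-0.1332) = 0.59751^(-7.508) = 47.761, so t = 107.761.
T = 100·t = 10776 K → 10800 K to the nearest 100 K.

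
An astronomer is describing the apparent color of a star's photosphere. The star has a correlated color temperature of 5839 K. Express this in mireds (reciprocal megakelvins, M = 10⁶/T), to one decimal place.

M = 10⁶ / 5839 = 171.262 → 171.3 mireds.

171.3 mireds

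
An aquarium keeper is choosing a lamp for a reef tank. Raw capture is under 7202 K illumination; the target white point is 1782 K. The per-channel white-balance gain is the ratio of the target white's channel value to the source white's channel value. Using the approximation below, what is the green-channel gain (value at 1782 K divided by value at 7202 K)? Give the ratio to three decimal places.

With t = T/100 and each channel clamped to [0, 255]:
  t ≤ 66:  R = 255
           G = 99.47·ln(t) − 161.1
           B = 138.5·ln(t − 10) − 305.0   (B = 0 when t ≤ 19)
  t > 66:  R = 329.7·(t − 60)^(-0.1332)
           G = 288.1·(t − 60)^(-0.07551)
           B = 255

0.525

At 7202 K (t = 72.02):
  G = 288.1·(72.02 − 60)^(-0.07551) = 288.1·12.02^(-0.07551) = 288.1·0.82881 = 238.781.
At 1782 K (t = 17.82):
  G = 99.47·ln 17.82 − 161.1 = 99.47·2.8803 − 161.1 = 125.406.
Gain = 125.406 / 238.781 = 0.5252 → 0.525.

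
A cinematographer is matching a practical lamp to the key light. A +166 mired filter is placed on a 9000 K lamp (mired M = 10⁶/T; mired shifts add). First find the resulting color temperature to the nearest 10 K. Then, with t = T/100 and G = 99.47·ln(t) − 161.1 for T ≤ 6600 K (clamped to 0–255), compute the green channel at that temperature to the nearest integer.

M_in = 10⁶/9000 = 111.11; M_out = 111.11 + (+166) = 277.11.
T_out = 10⁶/277.11 = 3608.7 K → 3610 K; t = 36.1.
G = 99.47·ln 36.1 − 161.1 = 99.47·3.5863 − 161.1 = 195.629.
Rounded: 196.

196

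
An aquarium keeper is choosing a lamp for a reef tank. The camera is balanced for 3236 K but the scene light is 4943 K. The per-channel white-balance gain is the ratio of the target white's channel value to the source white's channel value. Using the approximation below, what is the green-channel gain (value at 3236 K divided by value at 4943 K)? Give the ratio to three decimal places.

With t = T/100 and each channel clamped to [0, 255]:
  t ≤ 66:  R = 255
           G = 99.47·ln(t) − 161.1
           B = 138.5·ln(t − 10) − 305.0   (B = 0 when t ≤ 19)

At 4943 K (t = 49.43):
  G = 99.47·ln 49.43 − 161.1 = 99.47·3.9006 − 161.1 = 226.888.
At 3236 K (t = 32.36):
  G = 99.47·ln 32.36 − 161.1 = 99.47·3.4769 − 161.1 = 184.750.
Gain = 184.750 / 226.888 = 0.8143 → 0.814.

0.814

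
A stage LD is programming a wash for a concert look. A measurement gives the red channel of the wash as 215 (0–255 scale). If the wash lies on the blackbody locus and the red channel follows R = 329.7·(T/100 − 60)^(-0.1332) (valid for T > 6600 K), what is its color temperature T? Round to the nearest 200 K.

(t − 60)^(-0.1332) = 215/329.7 = 0.65211.
t − 60 = 0.65211^(1/-0.1332) = 0.65211^(-7.508) = 24.774, so t = 84.774.
T = 100·t = 8477 K → 8400 K to the nearest 200 K.

8400 K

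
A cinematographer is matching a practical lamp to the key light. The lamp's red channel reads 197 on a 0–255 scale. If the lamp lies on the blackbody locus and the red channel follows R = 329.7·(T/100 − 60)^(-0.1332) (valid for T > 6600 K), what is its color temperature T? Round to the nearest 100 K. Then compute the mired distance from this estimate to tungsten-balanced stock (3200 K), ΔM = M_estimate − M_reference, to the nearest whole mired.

-220 mireds

(t − 60)^(-0.1332) = 197/329.7 = 0.59751.
t − 60 = 0.59751^(1/-0.1332) = 0.59751^(-7.508) = 47.761, so t = 107.761.
T = 100·t = 10776 K → 10800 K to the nearest 100 K.
M_estimate = 10⁶/10800 = 92.59; M_reference = 10⁶/3200 = 312.50.
ΔM = 92.59 − 312.50 = -219.91 → -220 mireds.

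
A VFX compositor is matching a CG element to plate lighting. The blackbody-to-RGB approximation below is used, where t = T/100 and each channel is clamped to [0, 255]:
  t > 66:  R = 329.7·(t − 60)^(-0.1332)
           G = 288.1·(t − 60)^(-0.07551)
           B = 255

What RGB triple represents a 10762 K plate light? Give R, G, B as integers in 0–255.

R=197, G=215, B=255

t = 10762/100 = 107.62; the t > 66 branch applies.
R = 329.7·(107.62 − 60)^(-0.1332) = 329.7·47.62^(-0.1332) = 329.7·0.59775 = 197.078.
G = 288.1·(107.62 − 60)^(-0.07551) = 288.1·47.62^(-0.07551) = 288.1·0.74698 = 215.206.
B = 255 by definition for t > 66.
Rounded: (197, 215, 255).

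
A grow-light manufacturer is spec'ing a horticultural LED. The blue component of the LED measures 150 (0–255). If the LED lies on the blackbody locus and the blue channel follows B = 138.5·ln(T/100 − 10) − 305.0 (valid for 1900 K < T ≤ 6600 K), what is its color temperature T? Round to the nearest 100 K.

ln(t − 10) = (150 + 305.0) / 138.5 = 3.2852.
t − 10 = e^3.2852 = 26.714, so t = 36.714.
T = 100·t = 3671 K → 3700 K to the nearest 100 K.

3700 K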